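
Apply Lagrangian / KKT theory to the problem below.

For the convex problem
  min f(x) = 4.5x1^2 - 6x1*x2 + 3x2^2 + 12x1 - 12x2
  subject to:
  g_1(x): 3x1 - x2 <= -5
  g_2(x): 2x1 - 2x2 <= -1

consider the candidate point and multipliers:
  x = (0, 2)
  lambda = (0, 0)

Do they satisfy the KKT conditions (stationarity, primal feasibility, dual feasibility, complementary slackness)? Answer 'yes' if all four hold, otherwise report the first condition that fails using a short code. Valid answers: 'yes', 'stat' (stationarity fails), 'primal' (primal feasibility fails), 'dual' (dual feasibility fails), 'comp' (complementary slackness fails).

Gradient of f: grad f(x) = Q x + c = (0, 0)
Constraint values g_i(x) = a_i^T x - b_i:
  g_1((0, 2)) = 3
  g_2((0, 2)) = -3
Stationarity residual: grad f(x) + sum_i lambda_i a_i = (0, 0)
  -> stationarity OK
Primal feasibility (all g_i <= 0): FAILS
Dual feasibility (all lambda_i >= 0): OK
Complementary slackness (lambda_i * g_i(x) = 0 for all i): OK

Verdict: the first failing condition is primal_feasibility -> primal.

primal


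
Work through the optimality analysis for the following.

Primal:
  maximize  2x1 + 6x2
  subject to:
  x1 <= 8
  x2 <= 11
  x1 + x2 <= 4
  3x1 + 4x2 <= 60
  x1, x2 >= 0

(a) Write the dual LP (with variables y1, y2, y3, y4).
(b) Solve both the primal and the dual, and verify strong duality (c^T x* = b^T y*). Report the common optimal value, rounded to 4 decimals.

The standard primal-dual pair for 'max c^T x s.t. A x <= b, x >= 0' is:
  Dual:  min b^T y  s.t.  A^T y >= c,  y >= 0.

So the dual LP is:
  minimize  8y1 + 11y2 + 4y3 + 60y4
  subject to:
    y1 + y3 + 3y4 >= 2
    y2 + y3 + 4y4 >= 6
    y1, y2, y3, y4 >= 0

Solving the primal: x* = (0, 4).
  primal value c^T x* = 24.
Solving the dual: y* = (0, 0, 6, 0).
  dual value b^T y* = 24.
Strong duality: c^T x* = b^T y*. Confirmed.

24


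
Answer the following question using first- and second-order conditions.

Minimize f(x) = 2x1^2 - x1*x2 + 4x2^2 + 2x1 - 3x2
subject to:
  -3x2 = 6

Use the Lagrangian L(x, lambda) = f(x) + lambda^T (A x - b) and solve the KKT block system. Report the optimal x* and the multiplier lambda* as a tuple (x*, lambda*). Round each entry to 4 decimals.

Form the Lagrangian:
  L(x, lambda) = (1/2) x^T Q x + c^T x + lambda^T (A x - b)
Stationarity (grad_x L = 0): Q x + c + A^T lambda = 0.
Primal feasibility: A x = b.

This gives the KKT block system:
  [ Q   A^T ] [ x     ]   [-c ]
  [ A    0  ] [ lambda ] = [ b ]

Solving the linear system:
  x*      = (-1, -2)
  lambda* = (-6)
  f(x*)   = 20

x* = (-1, -2), lambda* = (-6)


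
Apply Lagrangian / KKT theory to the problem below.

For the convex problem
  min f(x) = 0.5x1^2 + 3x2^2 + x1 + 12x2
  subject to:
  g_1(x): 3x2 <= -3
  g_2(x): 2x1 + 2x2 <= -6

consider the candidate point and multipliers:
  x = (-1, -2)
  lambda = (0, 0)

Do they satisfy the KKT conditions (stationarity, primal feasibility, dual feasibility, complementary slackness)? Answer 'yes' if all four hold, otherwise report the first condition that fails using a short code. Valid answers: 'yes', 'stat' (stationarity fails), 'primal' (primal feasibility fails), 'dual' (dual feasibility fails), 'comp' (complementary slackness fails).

Gradient of f: grad f(x) = Q x + c = (0, 0)
Constraint values g_i(x) = a_i^T x - b_i:
  g_1((-1, -2)) = -3
  g_2((-1, -2)) = 0
Stationarity residual: grad f(x) + sum_i lambda_i a_i = (0, 0)
  -> stationarity OK
Primal feasibility (all g_i <= 0): OK
Dual feasibility (all lambda_i >= 0): OK
Complementary slackness (lambda_i * g_i(x) = 0 for all i): OK

Verdict: yes, KKT holds.

yes


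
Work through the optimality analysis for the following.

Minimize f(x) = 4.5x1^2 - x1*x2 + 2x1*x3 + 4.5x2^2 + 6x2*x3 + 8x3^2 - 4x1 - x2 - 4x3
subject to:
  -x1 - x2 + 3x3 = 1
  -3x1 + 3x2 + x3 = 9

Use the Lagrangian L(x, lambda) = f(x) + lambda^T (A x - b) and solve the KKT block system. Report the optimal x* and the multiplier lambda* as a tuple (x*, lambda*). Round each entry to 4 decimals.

Form the Lagrangian:
  L(x, lambda) = (1/2) x^T Q x + c^T x + lambda^T (A x - b)
Stationarity (grad_x L = 0): Q x + c + A^T lambda = 0.
Primal feasibility: A x = b.

This gives the KKT block system:
  [ Q   A^T ] [ x     ]   [-c ]
  [ A    0  ] [ lambda ] = [ b ]

Solving the linear system:
  x*      = (-1.4018, 1.4786, 0.3589)
  lambda* = (-0.757, -5.5399)
  f(x*)   = 26.6544

x* = (-1.4018, 1.4786, 0.3589), lambda* = (-0.757, -5.5399)


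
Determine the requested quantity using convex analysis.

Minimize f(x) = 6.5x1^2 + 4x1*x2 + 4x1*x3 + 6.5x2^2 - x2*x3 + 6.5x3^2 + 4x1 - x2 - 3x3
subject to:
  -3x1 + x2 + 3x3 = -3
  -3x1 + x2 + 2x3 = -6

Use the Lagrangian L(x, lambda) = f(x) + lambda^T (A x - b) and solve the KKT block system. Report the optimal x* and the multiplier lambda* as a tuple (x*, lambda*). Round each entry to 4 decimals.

Form the Lagrangian:
  L(x, lambda) = (1/2) x^T Q x + c^T x + lambda^T (A x - b)
Stationarity (grad_x L = 0): Q x + c + A^T lambda = 0.
Primal feasibility: A x = b.

This gives the KKT block system:
  [ Q   A^T ] [ x     ]   [-c ]
  [ A    0  ] [ lambda ] = [ b ]

Solving the linear system:
  x*      = (3.3247, -2.026, 3)
  lambda* = (-85.4026, 102.4416)
  f(x*)   = 182.3831

x* = (3.3247, -2.026, 3), lambda* = (-85.4026, 102.4416)


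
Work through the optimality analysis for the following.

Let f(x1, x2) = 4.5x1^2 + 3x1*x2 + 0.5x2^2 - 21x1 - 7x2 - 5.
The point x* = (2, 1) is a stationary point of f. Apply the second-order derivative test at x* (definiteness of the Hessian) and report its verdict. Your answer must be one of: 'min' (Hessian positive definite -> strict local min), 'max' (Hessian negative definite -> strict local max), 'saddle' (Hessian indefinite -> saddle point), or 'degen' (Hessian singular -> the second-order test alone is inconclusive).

Compute the Hessian H = grad^2 f:
  H = [[9, 3], [3, 1]]
Verify stationarity: grad f(x*) = H x* + g = (0, 0).
Eigenvalues of H: 0, 10.
H has a zero eigenvalue (singular; positive semidefinite but not definite), so H is neither positive definite, negative definite, nor indefinite. The second-order test alone is inconclusive -> degen.
(Indeed, f is constant along the null direction of H through x*, so x* is not a strict local extremum.)

degen


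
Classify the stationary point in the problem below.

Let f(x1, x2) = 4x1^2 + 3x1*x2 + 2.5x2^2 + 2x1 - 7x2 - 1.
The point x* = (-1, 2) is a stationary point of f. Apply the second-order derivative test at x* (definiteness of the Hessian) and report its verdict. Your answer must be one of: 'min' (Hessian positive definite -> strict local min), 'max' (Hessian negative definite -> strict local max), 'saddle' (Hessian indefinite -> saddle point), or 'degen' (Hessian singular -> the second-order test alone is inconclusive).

Compute the Hessian H = grad^2 f:
  H = [[8, 3], [3, 5]]
Verify stationarity: grad f(x*) = H x* + g = (0, 0).
Eigenvalues of H: 3.1459, 9.8541.
Both eigenvalues > 0, so H is positive definite -> x* is a strict local min.

min


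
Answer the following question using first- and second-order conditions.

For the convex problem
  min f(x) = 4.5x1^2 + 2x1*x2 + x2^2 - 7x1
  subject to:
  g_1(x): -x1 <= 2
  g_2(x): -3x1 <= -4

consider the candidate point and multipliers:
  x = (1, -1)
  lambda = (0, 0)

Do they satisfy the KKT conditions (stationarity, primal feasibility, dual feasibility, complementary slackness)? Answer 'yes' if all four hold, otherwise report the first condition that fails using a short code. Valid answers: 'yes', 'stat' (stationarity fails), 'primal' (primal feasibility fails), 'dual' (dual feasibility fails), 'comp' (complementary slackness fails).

Gradient of f: grad f(x) = Q x + c = (0, 0)
Constraint values g_i(x) = a_i^T x - b_i:
  g_1((1, -1)) = -3
  g_2((1, -1)) = 1
Stationarity residual: grad f(x) + sum_i lambda_i a_i = (0, 0)
  -> stationarity OK
Primal feasibility (all g_i <= 0): FAILS
Dual feasibility (all lambda_i >= 0): OK
Complementary slackness (lambda_i * g_i(x) = 0 for all i): OK

Verdict: the first failing condition is primal_feasibility -> primal.

primal


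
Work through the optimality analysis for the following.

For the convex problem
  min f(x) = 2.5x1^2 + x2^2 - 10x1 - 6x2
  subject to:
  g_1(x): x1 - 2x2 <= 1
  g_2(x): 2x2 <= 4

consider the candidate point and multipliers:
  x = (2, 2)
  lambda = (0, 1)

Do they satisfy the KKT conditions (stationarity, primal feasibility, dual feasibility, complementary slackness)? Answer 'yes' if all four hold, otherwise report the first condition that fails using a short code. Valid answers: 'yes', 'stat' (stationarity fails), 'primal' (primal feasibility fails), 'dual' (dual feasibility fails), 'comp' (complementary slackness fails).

Gradient of f: grad f(x) = Q x + c = (0, -2)
Constraint values g_i(x) = a_i^T x - b_i:
  g_1((2, 2)) = -3
  g_2((2, 2)) = 0
Stationarity residual: grad f(x) + sum_i lambda_i a_i = (0, 0)
  -> stationarity OK
Primal feasibility (all g_i <= 0): OK
Dual feasibility (all lambda_i >= 0): OK
Complementary slackness (lambda_i * g_i(x) = 0 for all i): OK

Verdict: yes, KKT holds.

yes


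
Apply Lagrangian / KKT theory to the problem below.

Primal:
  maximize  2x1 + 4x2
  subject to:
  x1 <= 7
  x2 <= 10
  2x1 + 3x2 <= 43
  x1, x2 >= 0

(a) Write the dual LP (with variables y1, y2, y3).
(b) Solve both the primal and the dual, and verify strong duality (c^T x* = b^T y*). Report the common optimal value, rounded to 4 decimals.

The standard primal-dual pair for 'max c^T x s.t. A x <= b, x >= 0' is:
  Dual:  min b^T y  s.t.  A^T y >= c,  y >= 0.

So the dual LP is:
  minimize  7y1 + 10y2 + 43y3
  subject to:
    y1 + 2y3 >= 2
    y2 + 3y3 >= 4
    y1, y2, y3 >= 0

Solving the primal: x* = (6.5, 10).
  primal value c^T x* = 53.
Solving the dual: y* = (0, 1, 1).
  dual value b^T y* = 53.
Strong duality: c^T x* = b^T y*. Confirmed.

53


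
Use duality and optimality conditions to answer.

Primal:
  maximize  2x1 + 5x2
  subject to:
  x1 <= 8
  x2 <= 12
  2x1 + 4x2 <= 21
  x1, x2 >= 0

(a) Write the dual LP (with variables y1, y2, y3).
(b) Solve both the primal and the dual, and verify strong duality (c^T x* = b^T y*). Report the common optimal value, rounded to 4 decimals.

The standard primal-dual pair for 'max c^T x s.t. A x <= b, x >= 0' is:
  Dual:  min b^T y  s.t.  A^T y >= c,  y >= 0.

So the dual LP is:
  minimize  8y1 + 12y2 + 21y3
  subject to:
    y1 + 2y3 >= 2
    y2 + 4y3 >= 5
    y1, y2, y3 >= 0

Solving the primal: x* = (0, 5.25).
  primal value c^T x* = 26.25.
Solving the dual: y* = (0, 0, 1.25).
  dual value b^T y* = 26.25.
Strong duality: c^T x* = b^T y*. Confirmed.

26.25


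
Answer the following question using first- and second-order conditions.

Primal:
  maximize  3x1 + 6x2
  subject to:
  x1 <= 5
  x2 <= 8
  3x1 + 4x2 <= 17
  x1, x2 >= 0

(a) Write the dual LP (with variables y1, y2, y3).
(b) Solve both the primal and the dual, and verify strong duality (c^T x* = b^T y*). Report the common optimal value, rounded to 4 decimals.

The standard primal-dual pair for 'max c^T x s.t. A x <= b, x >= 0' is:
  Dual:  min b^T y  s.t.  A^T y >= c,  y >= 0.

So the dual LP is:
  minimize  5y1 + 8y2 + 17y3
  subject to:
    y1 + 3y3 >= 3
    y2 + 4y3 >= 6
    y1, y2, y3 >= 0

Solving the primal: x* = (0, 4.25).
  primal value c^T x* = 25.5.
Solving the dual: y* = (0, 0, 1.5).
  dual value b^T y* = 25.5.
Strong duality: c^T x* = b^T y*. Confirmed.

25.5


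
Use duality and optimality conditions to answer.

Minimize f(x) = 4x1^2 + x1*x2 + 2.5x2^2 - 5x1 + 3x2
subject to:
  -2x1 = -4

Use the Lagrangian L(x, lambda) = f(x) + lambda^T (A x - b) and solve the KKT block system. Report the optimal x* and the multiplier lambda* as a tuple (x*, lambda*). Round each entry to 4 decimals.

Form the Lagrangian:
  L(x, lambda) = (1/2) x^T Q x + c^T x + lambda^T (A x - b)
Stationarity (grad_x L = 0): Q x + c + A^T lambda = 0.
Primal feasibility: A x = b.

This gives the KKT block system:
  [ Q   A^T ] [ x     ]   [-c ]
  [ A    0  ] [ lambda ] = [ b ]

Solving the linear system:
  x*      = (2, -1)
  lambda* = (5)
  f(x*)   = 3.5

x* = (2, -1), lambda* = (5)


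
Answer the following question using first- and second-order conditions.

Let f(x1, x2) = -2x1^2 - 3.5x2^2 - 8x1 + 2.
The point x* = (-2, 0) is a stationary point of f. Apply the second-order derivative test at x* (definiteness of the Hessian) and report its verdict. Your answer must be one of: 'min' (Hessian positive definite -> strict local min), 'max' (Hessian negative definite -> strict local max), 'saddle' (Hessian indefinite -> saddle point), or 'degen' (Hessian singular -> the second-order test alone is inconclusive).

Compute the Hessian H = grad^2 f:
  H = [[-4, 0], [0, -7]]
Verify stationarity: grad f(x*) = H x* + g = (0, 0).
Eigenvalues of H: -7, -4.
Both eigenvalues < 0, so H is negative definite -> x* is a strict local max.

max


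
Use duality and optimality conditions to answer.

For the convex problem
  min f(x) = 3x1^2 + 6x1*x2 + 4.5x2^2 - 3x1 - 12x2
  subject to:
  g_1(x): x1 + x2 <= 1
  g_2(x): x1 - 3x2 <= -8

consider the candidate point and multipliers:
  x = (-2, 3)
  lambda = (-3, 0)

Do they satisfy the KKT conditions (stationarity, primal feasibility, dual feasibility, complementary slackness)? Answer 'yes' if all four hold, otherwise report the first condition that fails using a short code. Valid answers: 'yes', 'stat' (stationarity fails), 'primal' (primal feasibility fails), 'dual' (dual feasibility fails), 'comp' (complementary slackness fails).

Gradient of f: grad f(x) = Q x + c = (3, 3)
Constraint values g_i(x) = a_i^T x - b_i:
  g_1((-2, 3)) = 0
  g_2((-2, 3)) = -3
Stationarity residual: grad f(x) + sum_i lambda_i a_i = (0, 0)
  -> stationarity OK
Primal feasibility (all g_i <= 0): OK
Dual feasibility (all lambda_i >= 0): FAILS
Complementary slackness (lambda_i * g_i(x) = 0 for all i): OK

Verdict: the first failing condition is dual_feasibility -> dual.

dual


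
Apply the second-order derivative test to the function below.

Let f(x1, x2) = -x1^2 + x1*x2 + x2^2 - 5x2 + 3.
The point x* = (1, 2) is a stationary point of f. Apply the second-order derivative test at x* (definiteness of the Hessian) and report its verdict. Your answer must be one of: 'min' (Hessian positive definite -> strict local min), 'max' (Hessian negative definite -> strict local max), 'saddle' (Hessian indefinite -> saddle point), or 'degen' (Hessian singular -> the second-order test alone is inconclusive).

Compute the Hessian H = grad^2 f:
  H = [[-2, 1], [1, 2]]
Verify stationarity: grad f(x*) = H x* + g = (0, 0).
Eigenvalues of H: -2.2361, 2.2361.
Eigenvalues have mixed signs, so H is indefinite -> x* is a saddle point.

saddle


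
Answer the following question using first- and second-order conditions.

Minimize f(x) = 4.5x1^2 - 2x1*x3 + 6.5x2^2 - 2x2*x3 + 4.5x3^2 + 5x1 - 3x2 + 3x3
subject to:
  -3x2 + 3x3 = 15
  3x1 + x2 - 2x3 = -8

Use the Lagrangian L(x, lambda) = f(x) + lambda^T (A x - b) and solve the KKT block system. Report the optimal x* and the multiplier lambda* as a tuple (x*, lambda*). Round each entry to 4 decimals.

Form the Lagrangian:
  L(x, lambda) = (1/2) x^T Q x + c^T x + lambda^T (A x - b)
Stationarity (grad_x L = 0): Q x + c + A^T lambda = 0.
Primal feasibility: A x = b.

This gives the KKT block system:
  [ Q   A^T ] [ x     ]   [-c ]
  [ A    0  ] [ lambda ] = [ b ]

Solving the linear system:
  x*      = (0.0252, -1.9245, 3.0755)
  lambda* = (-11.2872, 0.3082)
  f(x*)   = 93.4497

x* = (0.0252, -1.9245, 3.0755), lambda* = (-11.2872, 0.3082)


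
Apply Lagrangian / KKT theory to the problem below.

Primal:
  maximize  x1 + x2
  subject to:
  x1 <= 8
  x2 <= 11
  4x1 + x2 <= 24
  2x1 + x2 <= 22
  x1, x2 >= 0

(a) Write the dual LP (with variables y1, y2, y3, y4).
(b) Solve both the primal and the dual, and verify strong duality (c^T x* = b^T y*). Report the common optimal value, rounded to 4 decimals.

The standard primal-dual pair for 'max c^T x s.t. A x <= b, x >= 0' is:
  Dual:  min b^T y  s.t.  A^T y >= c,  y >= 0.

So the dual LP is:
  minimize  8y1 + 11y2 + 24y3 + 22y4
  subject to:
    y1 + 4y3 + 2y4 >= 1
    y2 + y3 + y4 >= 1
    y1, y2, y3, y4 >= 0

Solving the primal: x* = (3.25, 11).
  primal value c^T x* = 14.25.
Solving the dual: y* = (0, 0.75, 0.25, 0).
  dual value b^T y* = 14.25.
Strong duality: c^T x* = b^T y*. Confirmed.

14.25


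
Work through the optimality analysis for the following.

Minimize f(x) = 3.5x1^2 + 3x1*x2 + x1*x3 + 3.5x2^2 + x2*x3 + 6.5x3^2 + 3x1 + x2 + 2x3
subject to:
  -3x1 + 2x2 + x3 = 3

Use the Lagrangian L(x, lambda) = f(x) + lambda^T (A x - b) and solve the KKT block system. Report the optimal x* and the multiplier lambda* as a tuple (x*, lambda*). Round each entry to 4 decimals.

Form the Lagrangian:
  L(x, lambda) = (1/2) x^T Q x + c^T x + lambda^T (A x - b)
Stationarity (grad_x L = 0): Q x + c + A^T lambda = 0.
Primal feasibility: A x = b.

This gives the KKT block system:
  [ Q   A^T ] [ x     ]   [-c ]
  [ A    0  ] [ lambda ] = [ b ]

Solving the linear system:
  x*      = (-0.7903, 0.3548, -0.0806)
  lambda* = (-0.5161)
  f(x*)   = -0.3145

x* = (-0.7903, 0.3548, -0.0806), lambda* = (-0.5161)


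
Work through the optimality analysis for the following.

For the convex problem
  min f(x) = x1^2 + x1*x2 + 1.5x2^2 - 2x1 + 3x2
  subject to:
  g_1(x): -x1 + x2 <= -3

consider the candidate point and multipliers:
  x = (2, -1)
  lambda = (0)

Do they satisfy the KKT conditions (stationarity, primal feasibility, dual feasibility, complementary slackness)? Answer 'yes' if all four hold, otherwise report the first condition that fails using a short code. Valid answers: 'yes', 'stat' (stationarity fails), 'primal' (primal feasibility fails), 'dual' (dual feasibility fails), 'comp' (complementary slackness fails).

Gradient of f: grad f(x) = Q x + c = (1, 2)
Constraint values g_i(x) = a_i^T x - b_i:
  g_1((2, -1)) = 0
Stationarity residual: grad f(x) + sum_i lambda_i a_i = (1, 2)
  -> stationarity FAILS
Primal feasibility (all g_i <= 0): OK
Dual feasibility (all lambda_i >= 0): OK
Complementary slackness (lambda_i * g_i(x) = 0 for all i): OK

Verdict: the first failing condition is stationarity -> stat.

stat


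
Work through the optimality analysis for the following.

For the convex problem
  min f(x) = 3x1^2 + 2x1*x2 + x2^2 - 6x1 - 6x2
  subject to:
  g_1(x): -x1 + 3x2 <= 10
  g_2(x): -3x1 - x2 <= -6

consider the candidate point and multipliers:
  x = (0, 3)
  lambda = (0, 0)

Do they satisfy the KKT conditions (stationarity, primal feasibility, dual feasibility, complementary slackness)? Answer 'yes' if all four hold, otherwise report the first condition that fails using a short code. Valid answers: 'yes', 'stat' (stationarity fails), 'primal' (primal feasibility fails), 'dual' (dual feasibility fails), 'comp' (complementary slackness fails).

Gradient of f: grad f(x) = Q x + c = (0, 0)
Constraint values g_i(x) = a_i^T x - b_i:
  g_1((0, 3)) = -1
  g_2((0, 3)) = 3
Stationarity residual: grad f(x) + sum_i lambda_i a_i = (0, 0)
  -> stationarity OK
Primal feasibility (all g_i <= 0): FAILS
Dual feasibility (all lambda_i >= 0): OK
Complementary slackness (lambda_i * g_i(x) = 0 for all i): OK

Verdict: the first failing condition is primal_feasibility -> primal.

primal


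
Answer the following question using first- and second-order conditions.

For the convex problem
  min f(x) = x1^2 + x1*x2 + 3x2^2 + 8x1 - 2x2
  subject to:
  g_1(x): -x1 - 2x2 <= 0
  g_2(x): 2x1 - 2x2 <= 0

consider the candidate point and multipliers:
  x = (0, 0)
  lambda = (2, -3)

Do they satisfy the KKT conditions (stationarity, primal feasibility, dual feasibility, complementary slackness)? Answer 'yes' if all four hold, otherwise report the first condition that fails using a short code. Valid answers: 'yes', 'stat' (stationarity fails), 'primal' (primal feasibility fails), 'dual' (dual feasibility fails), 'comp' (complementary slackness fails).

Gradient of f: grad f(x) = Q x + c = (8, -2)
Constraint values g_i(x) = a_i^T x - b_i:
  g_1((0, 0)) = 0
  g_2((0, 0)) = 0
Stationarity residual: grad f(x) + sum_i lambda_i a_i = (0, 0)
  -> stationarity OK
Primal feasibility (all g_i <= 0): OK
Dual feasibility (all lambda_i >= 0): FAILS
Complementary slackness (lambda_i * g_i(x) = 0 for all i): OK

Verdict: the first failing condition is dual_feasibility -> dual.

dual


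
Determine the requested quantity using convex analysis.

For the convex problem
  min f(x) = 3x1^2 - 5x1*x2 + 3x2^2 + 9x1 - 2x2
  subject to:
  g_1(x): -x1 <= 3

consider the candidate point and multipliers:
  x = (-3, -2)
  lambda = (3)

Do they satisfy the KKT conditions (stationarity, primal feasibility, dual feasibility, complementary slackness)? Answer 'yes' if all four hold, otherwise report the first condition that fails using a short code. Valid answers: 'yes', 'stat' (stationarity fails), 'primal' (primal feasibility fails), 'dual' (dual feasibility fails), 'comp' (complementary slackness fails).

Gradient of f: grad f(x) = Q x + c = (1, 1)
Constraint values g_i(x) = a_i^T x - b_i:
  g_1((-3, -2)) = 0
Stationarity residual: grad f(x) + sum_i lambda_i a_i = (-2, 1)
  -> stationarity FAILS
Primal feasibility (all g_i <= 0): OK
Dual feasibility (all lambda_i >= 0): OK
Complementary slackness (lambda_i * g_i(x) = 0 for all i): OK

Verdict: the first failing condition is stationarity -> stat.

stat


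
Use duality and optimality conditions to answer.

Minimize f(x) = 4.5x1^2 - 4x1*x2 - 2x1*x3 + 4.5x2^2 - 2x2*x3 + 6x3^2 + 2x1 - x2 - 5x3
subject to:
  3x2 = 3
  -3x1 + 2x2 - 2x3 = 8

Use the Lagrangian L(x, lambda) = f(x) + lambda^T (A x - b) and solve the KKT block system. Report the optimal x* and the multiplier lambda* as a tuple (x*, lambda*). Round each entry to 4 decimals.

Form the Lagrangian:
  L(x, lambda) = (1/2) x^T Q x + c^T x + lambda^T (A x - b)
Stationarity (grad_x L = 0): Q x + c + A^T lambda = 0.
Primal feasibility: A x = b.

This gives the KKT block system:
  [ Q   A^T ] [ x     ]   [-c ]
  [ A    0  ] [ lambda ] = [ b ]

Solving the linear system:
  x*      = (-1.631, 1, -0.5536)
  lambda* = (-1.75, -5.1905)
  f(x*)   = 22.6399

x* = (-1.631, 1, -0.5536), lambda* = (-1.75, -5.1905)


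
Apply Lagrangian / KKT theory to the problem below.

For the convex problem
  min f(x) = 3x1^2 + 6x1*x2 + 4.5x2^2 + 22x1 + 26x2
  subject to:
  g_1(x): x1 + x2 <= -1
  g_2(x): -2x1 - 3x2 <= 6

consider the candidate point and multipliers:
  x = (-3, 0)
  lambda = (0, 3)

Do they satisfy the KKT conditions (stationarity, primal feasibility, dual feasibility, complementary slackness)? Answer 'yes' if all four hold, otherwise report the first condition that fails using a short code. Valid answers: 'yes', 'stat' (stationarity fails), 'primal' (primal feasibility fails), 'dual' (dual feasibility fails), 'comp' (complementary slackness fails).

Gradient of f: grad f(x) = Q x + c = (4, 8)
Constraint values g_i(x) = a_i^T x - b_i:
  g_1((-3, 0)) = -2
  g_2((-3, 0)) = 0
Stationarity residual: grad f(x) + sum_i lambda_i a_i = (-2, -1)
  -> stationarity FAILS
Primal feasibility (all g_i <= 0): OK
Dual feasibility (all lambda_i >= 0): OK
Complementary slackness (lambda_i * g_i(x) = 0 for all i): OK

Verdict: the first failing condition is stationarity -> stat.

stat


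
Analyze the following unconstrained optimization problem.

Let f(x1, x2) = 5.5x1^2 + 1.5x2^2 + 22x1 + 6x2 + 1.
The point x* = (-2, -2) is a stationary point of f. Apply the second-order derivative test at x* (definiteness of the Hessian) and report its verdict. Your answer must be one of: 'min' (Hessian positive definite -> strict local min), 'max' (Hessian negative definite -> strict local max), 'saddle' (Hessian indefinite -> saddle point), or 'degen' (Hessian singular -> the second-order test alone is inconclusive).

Compute the Hessian H = grad^2 f:
  H = [[11, 0], [0, 3]]
Verify stationarity: grad f(x*) = H x* + g = (0, 0).
Eigenvalues of H: 3, 11.
Both eigenvalues > 0, so H is positive definite -> x* is a strict local min.

min


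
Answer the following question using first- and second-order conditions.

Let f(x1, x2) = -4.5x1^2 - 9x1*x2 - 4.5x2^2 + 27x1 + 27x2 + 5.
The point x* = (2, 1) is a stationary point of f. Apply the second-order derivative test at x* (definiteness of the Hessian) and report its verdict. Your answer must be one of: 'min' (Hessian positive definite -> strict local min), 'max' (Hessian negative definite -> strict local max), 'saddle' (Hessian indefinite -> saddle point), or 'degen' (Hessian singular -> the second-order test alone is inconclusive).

Compute the Hessian H = grad^2 f:
  H = [[-9, -9], [-9, -9]]
Verify stationarity: grad f(x*) = H x* + g = (0, 0).
Eigenvalues of H: -18, 0.
H has a zero eigenvalue (singular; negative semidefinite but not definite), so H is neither positive definite, negative definite, nor indefinite. The second-order test alone is inconclusive -> degen.
(Indeed, f is constant along the null direction of H through x*, so x* is not a strict local extremum.)

degen


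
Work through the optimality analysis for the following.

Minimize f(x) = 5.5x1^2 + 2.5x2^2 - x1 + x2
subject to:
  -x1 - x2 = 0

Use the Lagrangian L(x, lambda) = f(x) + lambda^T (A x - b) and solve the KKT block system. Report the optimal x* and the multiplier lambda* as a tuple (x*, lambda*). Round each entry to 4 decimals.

Form the Lagrangian:
  L(x, lambda) = (1/2) x^T Q x + c^T x + lambda^T (A x - b)
Stationarity (grad_x L = 0): Q x + c + A^T lambda = 0.
Primal feasibility: A x = b.

This gives the KKT block system:
  [ Q   A^T ] [ x     ]   [-c ]
  [ A    0  ] [ lambda ] = [ b ]

Solving the linear system:
  x*      = (0.125, -0.125)
  lambda* = (0.375)
  f(x*)   = -0.125

x* = (0.125, -0.125), lambda* = (0.375)


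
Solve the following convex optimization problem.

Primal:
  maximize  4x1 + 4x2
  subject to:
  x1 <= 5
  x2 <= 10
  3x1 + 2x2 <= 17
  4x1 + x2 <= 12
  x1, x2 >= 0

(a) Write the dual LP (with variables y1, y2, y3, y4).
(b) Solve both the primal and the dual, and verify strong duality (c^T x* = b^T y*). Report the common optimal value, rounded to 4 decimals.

The standard primal-dual pair for 'max c^T x s.t. A x <= b, x >= 0' is:
  Dual:  min b^T y  s.t.  A^T y >= c,  y >= 0.

So the dual LP is:
  minimize  5y1 + 10y2 + 17y3 + 12y4
  subject to:
    y1 + 3y3 + 4y4 >= 4
    y2 + 2y3 + y4 >= 4
    y1, y2, y3, y4 >= 0

Solving the primal: x* = (0, 8.5).
  primal value c^T x* = 34.
Solving the dual: y* = (0, 0, 2, 0).
  dual value b^T y* = 34.
Strong duality: c^T x* = b^T y*. Confirmed.

34


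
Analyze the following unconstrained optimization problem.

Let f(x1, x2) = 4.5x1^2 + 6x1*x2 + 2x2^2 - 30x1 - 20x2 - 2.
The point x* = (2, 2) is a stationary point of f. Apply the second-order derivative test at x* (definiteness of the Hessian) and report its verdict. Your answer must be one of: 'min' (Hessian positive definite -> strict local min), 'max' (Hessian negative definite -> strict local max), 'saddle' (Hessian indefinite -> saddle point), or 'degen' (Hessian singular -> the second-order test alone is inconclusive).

Compute the Hessian H = grad^2 f:
  H = [[9, 6], [6, 4]]
Verify stationarity: grad f(x*) = H x* + g = (0, 0).
Eigenvalues of H: 0, 13.
H has a zero eigenvalue (singular; positive semidefinite but not definite), so H is neither positive definite, negative definite, nor indefinite. The second-order test alone is inconclusive -> degen.
(Indeed, f is constant along the null direction of H through x*, so x* is not a strict local extremum.)

degen


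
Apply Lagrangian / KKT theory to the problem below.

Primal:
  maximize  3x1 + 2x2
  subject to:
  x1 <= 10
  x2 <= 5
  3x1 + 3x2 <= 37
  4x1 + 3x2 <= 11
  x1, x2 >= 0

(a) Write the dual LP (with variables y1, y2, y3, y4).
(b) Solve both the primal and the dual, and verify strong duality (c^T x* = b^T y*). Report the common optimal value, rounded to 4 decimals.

The standard primal-dual pair for 'max c^T x s.t. A x <= b, x >= 0' is:
  Dual:  min b^T y  s.t.  A^T y >= c,  y >= 0.

So the dual LP is:
  minimize  10y1 + 5y2 + 37y3 + 11y4
  subject to:
    y1 + 3y3 + 4y4 >= 3
    y2 + 3y3 + 3y4 >= 2
    y1, y2, y3, y4 >= 0

Solving the primal: x* = (2.75, 0).
  primal value c^T x* = 8.25.
Solving the dual: y* = (0, 0, 0, 0.75).
  dual value b^T y* = 8.25.
Strong duality: c^T x* = b^T y*. Confirmed.

8.25


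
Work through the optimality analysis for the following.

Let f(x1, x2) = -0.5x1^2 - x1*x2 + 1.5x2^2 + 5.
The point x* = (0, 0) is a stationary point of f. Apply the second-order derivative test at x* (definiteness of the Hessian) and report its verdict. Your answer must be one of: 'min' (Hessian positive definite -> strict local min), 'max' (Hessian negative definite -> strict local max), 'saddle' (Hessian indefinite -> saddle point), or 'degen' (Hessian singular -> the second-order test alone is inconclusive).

Compute the Hessian H = grad^2 f:
  H = [[-1, -1], [-1, 3]]
Verify stationarity: grad f(x*) = H x* + g = (0, 0).
Eigenvalues of H: -1.2361, 3.2361.
Eigenvalues have mixed signs, so H is indefinite -> x* is a saddle point.

saddle


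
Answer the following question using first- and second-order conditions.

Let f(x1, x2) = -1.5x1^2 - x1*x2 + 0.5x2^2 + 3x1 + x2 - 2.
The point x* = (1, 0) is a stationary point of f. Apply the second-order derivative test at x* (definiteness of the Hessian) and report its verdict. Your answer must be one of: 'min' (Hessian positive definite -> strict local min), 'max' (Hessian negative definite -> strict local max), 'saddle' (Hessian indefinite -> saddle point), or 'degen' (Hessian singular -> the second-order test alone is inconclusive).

Compute the Hessian H = grad^2 f:
  H = [[-3, -1], [-1, 1]]
Verify stationarity: grad f(x*) = H x* + g = (0, 0).
Eigenvalues of H: -3.2361, 1.2361.
Eigenvalues have mixed signs, so H is indefinite -> x* is a saddle point.

saddle


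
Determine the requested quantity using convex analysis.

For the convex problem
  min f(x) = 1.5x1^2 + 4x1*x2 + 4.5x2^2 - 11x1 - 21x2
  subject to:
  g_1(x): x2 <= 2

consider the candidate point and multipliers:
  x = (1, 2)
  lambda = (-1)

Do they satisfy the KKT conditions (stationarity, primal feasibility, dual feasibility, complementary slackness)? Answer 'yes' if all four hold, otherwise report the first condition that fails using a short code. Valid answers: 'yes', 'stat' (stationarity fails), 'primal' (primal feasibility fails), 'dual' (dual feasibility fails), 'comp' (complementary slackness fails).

Gradient of f: grad f(x) = Q x + c = (0, 1)
Constraint values g_i(x) = a_i^T x - b_i:
  g_1((1, 2)) = 0
Stationarity residual: grad f(x) + sum_i lambda_i a_i = (0, 0)
  -> stationarity OK
Primal feasibility (all g_i <= 0): OK
Dual feasibility (all lambda_i >= 0): FAILS
Complementary slackness (lambda_i * g_i(x) = 0 for all i): OK

Verdict: the first failing condition is dual_feasibility -> dual.

dual


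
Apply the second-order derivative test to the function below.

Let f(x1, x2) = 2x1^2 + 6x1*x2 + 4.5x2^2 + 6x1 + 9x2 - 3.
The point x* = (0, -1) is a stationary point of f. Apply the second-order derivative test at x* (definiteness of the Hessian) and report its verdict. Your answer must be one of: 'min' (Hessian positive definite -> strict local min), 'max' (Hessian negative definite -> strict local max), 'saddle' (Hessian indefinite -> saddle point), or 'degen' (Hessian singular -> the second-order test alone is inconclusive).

Compute the Hessian H = grad^2 f:
  H = [[4, 6], [6, 9]]
Verify stationarity: grad f(x*) = H x* + g = (0, 0).
Eigenvalues of H: 0, 13.
H has a zero eigenvalue (singular; positive semidefinite but not definite), so H is neither positive definite, negative definite, nor indefinite. The second-order test alone is inconclusive -> degen.
(Indeed, f is constant along the null direction of H through x*, so x* is not a strict local extremum.)

degen


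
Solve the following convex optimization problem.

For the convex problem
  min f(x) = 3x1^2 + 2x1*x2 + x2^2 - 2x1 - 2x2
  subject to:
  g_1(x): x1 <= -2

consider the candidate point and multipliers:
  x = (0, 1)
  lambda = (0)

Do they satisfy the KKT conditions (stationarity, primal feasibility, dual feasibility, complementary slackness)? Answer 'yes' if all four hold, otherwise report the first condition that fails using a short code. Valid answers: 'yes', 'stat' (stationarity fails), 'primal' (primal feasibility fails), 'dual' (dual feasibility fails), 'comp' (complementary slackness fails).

Gradient of f: grad f(x) = Q x + c = (0, 0)
Constraint values g_i(x) = a_i^T x - b_i:
  g_1((0, 1)) = 2
Stationarity residual: grad f(x) + sum_i lambda_i a_i = (0, 0)
  -> stationarity OK
Primal feasibility (all g_i <= 0): FAILS
Dual feasibility (all lambda_i >= 0): OK
Complementary slackness (lambda_i * g_i(x) = 0 for all i): OK

Verdict: the first failing condition is primal_feasibility -> primal.

primal


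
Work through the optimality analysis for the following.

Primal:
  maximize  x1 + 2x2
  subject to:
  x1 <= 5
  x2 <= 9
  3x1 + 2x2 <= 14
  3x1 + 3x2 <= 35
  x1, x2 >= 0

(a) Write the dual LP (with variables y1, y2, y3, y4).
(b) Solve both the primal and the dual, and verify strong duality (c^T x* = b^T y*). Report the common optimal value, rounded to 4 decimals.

The standard primal-dual pair for 'max c^T x s.t. A x <= b, x >= 0' is:
  Dual:  min b^T y  s.t.  A^T y >= c,  y >= 0.

So the dual LP is:
  minimize  5y1 + 9y2 + 14y3 + 35y4
  subject to:
    y1 + 3y3 + 3y4 >= 1
    y2 + 2y3 + 3y4 >= 2
    y1, y2, y3, y4 >= 0

Solving the primal: x* = (0, 7).
  primal value c^T x* = 14.
Solving the dual: y* = (0, 0, 1, 0).
  dual value b^T y* = 14.
Strong duality: c^T x* = b^T y*. Confirmed.

14


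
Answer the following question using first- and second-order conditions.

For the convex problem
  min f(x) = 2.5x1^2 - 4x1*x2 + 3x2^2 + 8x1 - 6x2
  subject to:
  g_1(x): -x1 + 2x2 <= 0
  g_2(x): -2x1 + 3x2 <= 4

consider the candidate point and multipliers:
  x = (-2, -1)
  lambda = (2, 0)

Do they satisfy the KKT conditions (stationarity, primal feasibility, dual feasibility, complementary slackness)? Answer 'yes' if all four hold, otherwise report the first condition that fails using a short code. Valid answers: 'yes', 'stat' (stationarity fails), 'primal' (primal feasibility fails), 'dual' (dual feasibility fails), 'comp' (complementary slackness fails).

Gradient of f: grad f(x) = Q x + c = (2, -4)
Constraint values g_i(x) = a_i^T x - b_i:
  g_1((-2, -1)) = 0
  g_2((-2, -1)) = -3
Stationarity residual: grad f(x) + sum_i lambda_i a_i = (0, 0)
  -> stationarity OK
Primal feasibility (all g_i <= 0): OK
Dual feasibility (all lambda_i >= 0): OK
Complementary slackness (lambda_i * g_i(x) = 0 for all i): OK

Verdict: yes, KKT holds.

yes


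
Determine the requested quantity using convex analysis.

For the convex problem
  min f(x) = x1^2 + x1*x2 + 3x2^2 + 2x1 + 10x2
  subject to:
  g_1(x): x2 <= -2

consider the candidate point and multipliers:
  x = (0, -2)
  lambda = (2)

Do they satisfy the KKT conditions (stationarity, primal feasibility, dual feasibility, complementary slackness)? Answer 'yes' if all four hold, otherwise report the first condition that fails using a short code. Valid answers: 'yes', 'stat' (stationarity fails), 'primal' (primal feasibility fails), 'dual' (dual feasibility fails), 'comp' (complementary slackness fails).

Gradient of f: grad f(x) = Q x + c = (0, -2)
Constraint values g_i(x) = a_i^T x - b_i:
  g_1((0, -2)) = 0
Stationarity residual: grad f(x) + sum_i lambda_i a_i = (0, 0)
  -> stationarity OK
Primal feasibility (all g_i <= 0): OK
Dual feasibility (all lambda_i >= 0): OK
Complementary slackness (lambda_i * g_i(x) = 0 for all i): OK

Verdict: yes, KKT holds.

yes


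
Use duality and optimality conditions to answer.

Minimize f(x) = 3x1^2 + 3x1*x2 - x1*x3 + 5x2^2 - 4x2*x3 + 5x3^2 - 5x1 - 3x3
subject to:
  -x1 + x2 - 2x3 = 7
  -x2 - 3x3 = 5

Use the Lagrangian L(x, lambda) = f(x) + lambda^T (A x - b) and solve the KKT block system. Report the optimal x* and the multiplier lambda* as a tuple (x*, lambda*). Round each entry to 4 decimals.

Form the Lagrangian:
  L(x, lambda) = (1/2) x^T Q x + c^T x + lambda^T (A x - b)
Stationarity (grad_x L = 0): Q x + c + A^T lambda = 0.
Primal feasibility: A x = b.

This gives the KKT block system:
  [ Q   A^T ] [ x     ]   [-c ]
  [ A    0  ] [ lambda ] = [ b ]

Solving the linear system:
  x*      = (-2.0134, 0.992, -1.9973)
  lambda* = (-12.107, -0.238)
  f(x*)   = 50.9987

x* = (-2.0134, 0.992, -1.9973), lambda* = (-12.107, -0.238)


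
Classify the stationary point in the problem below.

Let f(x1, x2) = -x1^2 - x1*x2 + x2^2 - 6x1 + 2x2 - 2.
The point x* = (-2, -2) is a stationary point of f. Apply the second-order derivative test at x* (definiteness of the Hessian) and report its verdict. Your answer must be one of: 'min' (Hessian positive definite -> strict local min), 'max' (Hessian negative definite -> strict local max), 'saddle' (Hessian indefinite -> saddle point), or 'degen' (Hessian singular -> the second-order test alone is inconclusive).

Compute the Hessian H = grad^2 f:
  H = [[-2, -1], [-1, 2]]
Verify stationarity: grad f(x*) = H x* + g = (0, 0).
Eigenvalues of H: -2.2361, 2.2361.
Eigenvalues have mixed signs, so H is indefinite -> x* is a saddle point.

saddle


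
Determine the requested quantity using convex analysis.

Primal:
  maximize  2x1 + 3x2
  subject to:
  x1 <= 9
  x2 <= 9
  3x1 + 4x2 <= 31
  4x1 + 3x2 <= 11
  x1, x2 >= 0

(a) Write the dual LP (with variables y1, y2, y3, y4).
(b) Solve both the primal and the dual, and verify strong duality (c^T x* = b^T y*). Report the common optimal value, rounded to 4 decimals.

The standard primal-dual pair for 'max c^T x s.t. A x <= b, x >= 0' is:
  Dual:  min b^T y  s.t.  A^T y >= c,  y >= 0.

So the dual LP is:
  minimize  9y1 + 9y2 + 31y3 + 11y4
  subject to:
    y1 + 3y3 + 4y4 >= 2
    y2 + 4y3 + 3y4 >= 3
    y1, y2, y3, y4 >= 0

Solving the primal: x* = (0, 3.6667).
  primal value c^T x* = 11.
Solving the dual: y* = (0, 0, 0, 1).
  dual value b^T y* = 11.
Strong duality: c^T x* = b^T y*. Confirmed.

11


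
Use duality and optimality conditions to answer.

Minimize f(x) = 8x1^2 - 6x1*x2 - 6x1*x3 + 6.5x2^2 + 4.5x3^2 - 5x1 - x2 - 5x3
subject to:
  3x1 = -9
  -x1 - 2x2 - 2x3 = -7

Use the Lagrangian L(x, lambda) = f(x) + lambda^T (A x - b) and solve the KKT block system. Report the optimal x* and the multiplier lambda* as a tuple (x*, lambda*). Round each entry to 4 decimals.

Form the Lagrangian:
  L(x, lambda) = (1/2) x^T Q x + c^T x + lambda^T (A x - b)
Stationarity (grad_x L = 0): Q x + c + A^T lambda = 0.
Primal feasibility: A x = b.

This gives the KKT block system:
  [ Q   A^T ] [ x     ]   [-c ]
  [ A    0  ] [ lambda ] = [ b ]

Solving the linear system:
  x*      = (-3, 1.8636, 3.1364)
  lambda* = (34.5379, 20.6136)
  f(x*)   = 226.2955

x* = (-3, 1.8636, 3.1364), lambda* = (34.5379, 20.6136)


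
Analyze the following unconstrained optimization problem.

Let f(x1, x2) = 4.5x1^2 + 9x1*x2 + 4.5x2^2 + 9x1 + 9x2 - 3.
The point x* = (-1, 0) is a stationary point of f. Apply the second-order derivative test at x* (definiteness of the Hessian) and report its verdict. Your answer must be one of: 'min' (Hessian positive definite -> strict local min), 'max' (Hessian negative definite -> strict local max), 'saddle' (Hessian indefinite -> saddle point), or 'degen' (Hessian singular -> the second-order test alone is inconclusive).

Compute the Hessian H = grad^2 f:
  H = [[9, 9], [9, 9]]
Verify stationarity: grad f(x*) = H x* + g = (0, 0).
Eigenvalues of H: 0, 18.
H has a zero eigenvalue (singular; positive semidefinite but not definite), so H is neither positive definite, negative definite, nor indefinite. The second-order test alone is inconclusive -> degen.
(Indeed, f is constant along the null direction of H through x*, so x* is not a strict local extremum.)

degen


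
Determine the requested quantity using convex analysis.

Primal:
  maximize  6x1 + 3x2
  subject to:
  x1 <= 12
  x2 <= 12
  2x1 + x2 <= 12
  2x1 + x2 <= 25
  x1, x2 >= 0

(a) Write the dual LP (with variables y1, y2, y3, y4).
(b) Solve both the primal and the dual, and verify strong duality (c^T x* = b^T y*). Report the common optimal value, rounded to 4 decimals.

The standard primal-dual pair for 'max c^T x s.t. A x <= b, x >= 0' is:
  Dual:  min b^T y  s.t.  A^T y >= c,  y >= 0.

So the dual LP is:
  minimize  12y1 + 12y2 + 12y3 + 25y4
  subject to:
    y1 + 2y3 + 2y4 >= 6
    y2 + y3 + y4 >= 3
    y1, y2, y3, y4 >= 0

Solving the primal: x* = (6, 0).
  primal value c^T x* = 36.
Solving the dual: y* = (0, 0, 3, 0).
  dual value b^T y* = 36.
Strong duality: c^T x* = b^T y*. Confirmed.

36
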